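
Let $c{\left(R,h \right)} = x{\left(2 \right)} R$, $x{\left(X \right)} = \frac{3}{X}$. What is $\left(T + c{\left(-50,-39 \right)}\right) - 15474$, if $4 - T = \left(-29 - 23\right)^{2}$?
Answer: $-18249$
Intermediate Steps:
$T = -2700$ ($T = 4 - \left(-29 - 23\right)^{2} = 4 - \left(-52\right)^{2} = 4 - 2704 = -2700$)
$c{\left(R,h \right)} = \frac{3 R}{2}$ ($c{\left(R,h \right)} = \frac{3}{2} R = 3 \cdot \frac{1}{2} R = \frac{3 R}{2}$)
$\left(T + c{\left(-50,-39 \right)}\right) - 15474 = \left(-2700 + \frac{3}{2} \left(-50\right)\right) - 15474 = \left(-2700 - 75\right) - 15474 = -2775 - 15474 = -18249$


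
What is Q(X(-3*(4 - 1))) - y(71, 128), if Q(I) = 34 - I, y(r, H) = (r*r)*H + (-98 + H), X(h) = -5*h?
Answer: -645289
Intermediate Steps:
y(r, H) = -98 + H + H*r² (y(r, H) = r²*H + (-98 + H) = H*r² + (-98 + H) = -98 + H + H*r²)
Q(X(-3*(4 - 1))) - y(71, 128) = (34 - (-5)*(-3*(4 - 1))) - (-98 + 128 + 128*71²) = (34 - (-5)*(-3*3)) - (-98 + 128 + 128*5041) = (34 - (-5)*(-9)) - (-98 + 128 + 645248) = (34 - 1*45) - 1*645278 = (34 - 45) - 645278 = -11 - 645278 = -645289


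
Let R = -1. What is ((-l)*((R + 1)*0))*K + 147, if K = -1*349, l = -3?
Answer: 147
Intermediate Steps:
K = -349
((-l)*((R + 1)*0))*K + 147 = ((-1*(-3))*((-1 + 1)*0))*(-349) + 147 = (3*(0*0))*(-349) + 147 = (3*0)*(-349) + 147 = 0*(-349) + 147 = 0 + 147 = 147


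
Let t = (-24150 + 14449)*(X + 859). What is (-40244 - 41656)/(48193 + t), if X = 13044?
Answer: 8190/13482481 ≈ 0.00060746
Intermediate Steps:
t = -134873003 (t = (-24150 + 14449)*(13044 + 859) = -9701*13903 = -134873003)
(-40244 - 41656)/(48193 + t) = (-40244 - 41656)/(48193 - 134873003) = -81900/(-134824810) = -81900*(-1/134824810) = 8190/13482481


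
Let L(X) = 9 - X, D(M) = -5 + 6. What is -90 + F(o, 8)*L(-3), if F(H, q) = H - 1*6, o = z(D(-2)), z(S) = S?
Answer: -150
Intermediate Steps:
D(M) = 1
o = 1
F(H, q) = -6 + H (F(H, q) = H - 6 = -6 + H)
-90 + F(o, 8)*L(-3) = -90 + (-6 + 1)*(9 - 1*(-3)) = -90 - 5*(9 + 3) = -90 - 5*12 = -90 - 60 = -150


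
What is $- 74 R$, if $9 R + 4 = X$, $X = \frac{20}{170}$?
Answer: $\frac{1628}{51} \approx 31.922$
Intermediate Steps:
$X = \frac{2}{17}$ ($X = 20 \cdot \frac{1}{170} = \frac{2}{17} \approx 0.11765$)
$R = - \frac{22}{51}$ ($R = - \frac{4}{9} + \frac{1}{9} \cdot \frac{2}{17} = - \frac{4}{9} + \frac{2}{153} = - \frac{22}{51} \approx -0.43137$)
$- 74 R = \left(-74\right) \left(- \frac{22}{51}\right) = \frac{1628}{51}$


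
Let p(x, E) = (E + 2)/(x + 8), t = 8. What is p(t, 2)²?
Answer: 1/16 ≈ 0.062500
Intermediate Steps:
p(x, E) = (2 + E)/(8 + x)
p(t, 2)² = ((2 + 2)/(8 + 8))² = (4/16)² = ((1/16)*4)² = (¼)² = 1/16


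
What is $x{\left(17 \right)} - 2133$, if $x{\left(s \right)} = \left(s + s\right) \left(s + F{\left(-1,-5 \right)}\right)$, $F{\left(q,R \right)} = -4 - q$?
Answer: $-1657$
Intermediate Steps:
$x{\left(s \right)} = 2 s \left(-3 + s\right)$ ($x{\left(s \right)} = \left(s + s\right) \left(s - 3\right) = 2 s \left(s + \left(-4 + 1\right)\right) = 2 s \left(s - 3\right) = 2 s \left(-3 + s\right)$)
$x{\left(17 \right)} - 2133 = 2 \cdot 17 \left(-3 + 17\right) - 2133 = 2 \cdot 17 \cdot 14 - 2133 = 476 - 2133 = -1657$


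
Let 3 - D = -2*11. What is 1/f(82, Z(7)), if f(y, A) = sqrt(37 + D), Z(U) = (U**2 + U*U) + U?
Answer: sqrt(62)/62 ≈ 0.12700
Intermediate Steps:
Z(U) = U + 2*U**2 (Z(U) = (U**2 + U**2) + U = 2*U**2 + U = U + 2*U**2)
D = 25 (D = 3 - (-2)*11 = 3 - 1*(-22) = 3 + 22 = 25)
f(y, A) = sqrt(62) (f(y, A) = sqrt(37 + 25) = sqrt(62))
1/f(82, Z(7)) = 1/(sqrt(62)) = sqrt(62)/62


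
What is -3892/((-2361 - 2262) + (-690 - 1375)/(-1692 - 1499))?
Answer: 3104843/3687482 ≈ 0.84200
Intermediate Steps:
-3892/((-2361 - 2262) + (-690 - 1375)/(-1692 - 1499)) = -3892/(-4623 - 2065/(-3191)) = -3892/(-4623 - 2065*(-1/3191)) = -3892/(-4623 + 2065/3191) = -3892/(-14749928/3191) = -3892*(-3191/14749928) = 3104843/3687482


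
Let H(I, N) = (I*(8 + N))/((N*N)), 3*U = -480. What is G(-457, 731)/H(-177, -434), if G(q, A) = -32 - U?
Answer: 12054784/37701 ≈ 319.75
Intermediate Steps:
U = -160 (U = (1/3)*(-480) = -160)
G(q, A) = 128 (G(q, A) = -32 - 1*(-160) = -32 + 160 = 128)
H(I, N) = I*(8 + N)/N**2 (H(I, N) = (I*(8 + N))/(N**2) = (I*(8 + N))/N**2 = I*(8 + N)/N**2)
G(-457, 731)/H(-177, -434) = 128/((-177*(8 - 434)/(-434)**2)) = 128/((-177*1/188356*(-426))) = 128/(37701/94178) = 128*(94178/37701) = 12054784/37701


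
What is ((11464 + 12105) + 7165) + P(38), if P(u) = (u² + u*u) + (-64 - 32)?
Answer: 33526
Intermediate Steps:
P(u) = -96 + 2*u² (P(u) = (u² + u²) - 96 = 2*u² - 96 = -96 + 2*u²)
((11464 + 12105) + 7165) + P(38) = ((11464 + 12105) + 7165) + (-96 + 2*38²) = (23569 + 7165) + (-96 + 2*1444) = 30734 + (-96 + 2888) = 30734 + 2792 = 33526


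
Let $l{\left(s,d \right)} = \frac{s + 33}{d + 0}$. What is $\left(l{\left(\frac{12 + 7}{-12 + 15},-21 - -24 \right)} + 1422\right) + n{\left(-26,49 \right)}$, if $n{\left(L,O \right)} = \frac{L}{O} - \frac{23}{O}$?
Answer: $\frac{12907}{9} \approx 1434.1$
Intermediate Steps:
$n{\left(L,O \right)} = - \frac{23}{O} + \frac{L}{O}$
$l{\left(s,d \right)} = \frac{33 + s}{d}$
$\left(l{\left(\frac{12 + 7}{-12 + 15},-21 - -24 \right)} + 1422\right) + n{\left(-26,49 \right)} = \left(\frac{33 + \frac{12 + 7}{-12 + 15}}{-21 - -24} + 1422\right) + \frac{-23 - 26}{49} = \left(\frac{33 + \frac{19}{3}}{-21 + 24} + 1422\right) + \frac{1}{49} \left(-49\right) = \left(\frac{33 + 19 \cdot \frac{1}{3}}{3} + 1422\right) - 1 = \left(\frac{33 + \frac{19}{3}}{3} + 1422\right) - 1 = \left(\frac{1}{3} \cdot \frac{118}{3} + 1422\right) - 1 = \left(\frac{118}{9} + 1422\right) - 1 = \frac{12916}{9} - 1 = \frac{12907}{9}$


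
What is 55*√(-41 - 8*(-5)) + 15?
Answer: 15 + 55*I ≈ 15.0 + 55.0*I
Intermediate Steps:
55*√(-41 - 8*(-5)) + 15 = 55*√(-41 + 40) + 15 = 55*√(-1) + 15 = 55*I + 15 = 15 + 55*I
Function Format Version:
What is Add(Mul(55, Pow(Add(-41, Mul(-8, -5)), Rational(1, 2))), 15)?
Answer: Add(15, Mul(55, I)) ≈ Add(15.000, Mul(55.000, I))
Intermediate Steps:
Add(Mul(55, Pow(Add(-41, Mul(-8, -5)), Rational(1, 2))), 15) = Add(Mul(55, Pow(Add(-41, 40), Rational(1, 2))), 15) = Add(Mul(55, Pow(-1, Rational(1, 2))), 15) = Add(Mul(55, I), 15) = Add(15, Mul(55, I))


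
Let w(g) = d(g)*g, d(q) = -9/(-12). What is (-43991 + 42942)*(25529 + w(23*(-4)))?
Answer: -26707540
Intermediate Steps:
d(q) = ¾ (d(q) = -9*(-1/12) = ¾)
w(g) = 3*g/4
(-43991 + 42942)*(25529 + w(23*(-4))) = (-43991 + 42942)*(25529 + 3*(23*(-4))/4) = -1049*(25529 + (¾)*(-92)) = -1049*(25529 - 69) = -1049*25460 = -26707540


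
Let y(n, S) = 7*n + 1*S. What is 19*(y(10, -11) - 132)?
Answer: -1387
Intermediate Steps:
y(n, S) = S + 7*n (y(n, S) = 7*n + S = S + 7*n)
19*(y(10, -11) - 132) = 19*((-11 + 7*10) - 132) = 19*((-11 + 70) - 132) = 19*(59 - 132) = 19*(-73) = -1387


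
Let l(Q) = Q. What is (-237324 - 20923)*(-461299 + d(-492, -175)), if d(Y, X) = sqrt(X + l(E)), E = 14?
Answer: 119129082853 - 258247*I*sqrt(161) ≈ 1.1913e+11 - 3.2768e+6*I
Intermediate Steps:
d(Y, X) = sqrt(14 + X) (d(Y, X) = sqrt(X + 14) = sqrt(14 + X))
(-237324 - 20923)*(-461299 + d(-492, -175)) = (-237324 - 20923)*(-461299 + sqrt(14 - 175)) = -258247*(-461299 + sqrt(-161)) = -258247*(-461299 + I*sqrt(161)) = 119129082853 - 258247*I*sqrt(161)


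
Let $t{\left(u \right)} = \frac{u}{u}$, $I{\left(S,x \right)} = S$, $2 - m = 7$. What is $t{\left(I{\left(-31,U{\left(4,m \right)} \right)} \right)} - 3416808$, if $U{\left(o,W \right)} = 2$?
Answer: $-3416807$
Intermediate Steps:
$m = -5$ ($m = 2 - 7 = -5$)
$t{\left(u \right)} = 1$
$t{\left(I{\left(-31,U{\left(4,m \right)} \right)} \right)} - 3416808 = 1 - 3416808 = -3416807$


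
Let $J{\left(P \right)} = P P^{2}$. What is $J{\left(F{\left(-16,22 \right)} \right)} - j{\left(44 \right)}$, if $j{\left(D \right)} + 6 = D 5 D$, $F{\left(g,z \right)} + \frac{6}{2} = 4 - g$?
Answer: $-4761$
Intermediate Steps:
$F{\left(g,z \right)} = 1 - g$ ($F{\left(g,z \right)} = -3 - \left(-4 + g\right) = 1 - g$)
$j{\left(D \right)} = -6 + 5 D^{2}$ ($j{\left(D \right)} = -6 + D 5 D = -6 + 5 D D = -6 + 5 D^{2}$)
$J{\left(P \right)} = P^{3}$
$J{\left(F{\left(-16,22 \right)} \right)} - j{\left(44 \right)} = \left(1 - -16\right)^{3} - \left(-6 + 5 \cdot 44^{2}\right) = \left(1 + 16\right)^{3} - \left(-6 + 5 \cdot 1936\right) = 17^{3} - \left(-6 + 9680\right) = 4913 - 9674 = -4761$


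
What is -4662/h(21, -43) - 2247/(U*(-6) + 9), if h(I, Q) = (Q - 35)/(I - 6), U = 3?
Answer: 44702/39 ≈ 1146.2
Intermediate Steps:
h(I, Q) = (-35 + Q)/(-6 + I)
-4662/h(21, -43) - 2247/(U*(-6) + 9) = -4662*(-6 + 21)/(-35 - 43) - 2247/(3*(-6) + 9) = -4662/(-78/15) - 2247/(-18 + 9) = -4662/((1/15)*(-78)) - 2247/(-9) = -4662/(-26/5) - 2247*(-⅑) = -4662*(-5/26) + 749/3 = 11655/13 + 749/3 = 44702/39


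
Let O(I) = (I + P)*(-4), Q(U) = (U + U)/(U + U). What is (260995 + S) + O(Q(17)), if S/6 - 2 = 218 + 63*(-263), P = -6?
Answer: 162921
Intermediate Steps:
Q(U) = 1 (Q(U) = (2*U)/((2*U)) = (2*U)*(1/(2*U)) = 1)
O(I) = 24 - 4*I (O(I) = (I - 6)*(-4) = (-6 + I)*(-4) = 24 - 4*I)
S = -98094 (S = 12 + 6*(218 + 63*(-263)) = 12 + 6*(218 - 16569) = 12 + 6*(-16351) = 12 - 98106 = -98094)
(260995 + S) + O(Q(17)) = (260995 - 98094) + (24 - 4*1) = 162901 + (24 - 4) = 162901 + 20 = 162921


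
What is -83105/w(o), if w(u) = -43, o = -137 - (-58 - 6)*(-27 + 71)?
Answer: 83105/43 ≈ 1932.7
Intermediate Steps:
o = 2679 (o = -137 - (-64)*44 = -137 - 1*(-2816) = -137 + 2816 = 2679)
-83105/w(o) = -83105/(-43) = -83105*(-1/43) = 83105/43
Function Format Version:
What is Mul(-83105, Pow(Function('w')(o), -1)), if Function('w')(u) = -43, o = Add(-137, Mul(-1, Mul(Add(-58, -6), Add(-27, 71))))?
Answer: Rational(83105, 43) ≈ 1932.7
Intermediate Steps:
o = 2679 (o = Add(-137, Mul(-1, Mul(-64, 44))) = Add(-137, Mul(-1, -2816)) = Add(-137, 2816) = 2679)
Mul(-83105, Pow(Function('w')(o), -1)) = Mul(-83105, Pow(-43, -1)) = Mul(-83105, Rational(-1, 43)) = Rational(83105, 43)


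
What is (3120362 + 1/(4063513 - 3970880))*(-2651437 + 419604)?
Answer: -645107965605748451/92633 ≈ -6.9641e+12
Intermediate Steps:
(3120362 + 1/(4063513 - 3970880))*(-2651437 + 419604) = (3120362 + 1/92633)*(-2231833) = (289048493147/92633)*(-2231833) = -645107965605748451/92633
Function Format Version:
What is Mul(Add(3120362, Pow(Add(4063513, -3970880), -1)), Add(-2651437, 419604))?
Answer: Rational(-645107965605748451, 92633) ≈ -6.9641e+12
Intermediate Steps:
Mul(Add(3120362, Pow(Add(4063513, -3970880), -1)), Add(-2651437, 419604)) = Mul(Add(3120362, Pow(92633, -1)), -2231833) = Mul(Add(3120362, Rational(1, 92633)), -2231833) = Mul(Rational(289048493147, 92633), -2231833) = Rational(-645107965605748451, 92633)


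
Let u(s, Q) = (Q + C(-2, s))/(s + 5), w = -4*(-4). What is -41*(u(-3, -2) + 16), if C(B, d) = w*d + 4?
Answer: 287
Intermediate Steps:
w = 16
C(B, d) = 4 + 16*d (C(B, d) = 16*d + 4 = 4 + 16*d)
u(s, Q) = (4 + Q + 16*s)/(5 + s) (u(s, Q) = (Q + (4 + 16*s))/(s + 5) = (4 + Q + 16*s)/(5 + s))
-41*(u(-3, -2) + 16) = -41*((4 - 2 + 16*(-3))/(5 - 3) + 16) = -41*((4 - 2 - 48)/2 + 16) = -41*((½)*(-46) + 16) = -41*(-23 + 16) = -41*(-7) = 287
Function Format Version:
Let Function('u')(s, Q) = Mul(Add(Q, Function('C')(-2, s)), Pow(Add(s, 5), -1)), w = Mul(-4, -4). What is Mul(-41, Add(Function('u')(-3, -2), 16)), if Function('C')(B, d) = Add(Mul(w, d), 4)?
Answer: 287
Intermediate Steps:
w = 16
Function('C')(B, d) = Add(4, Mul(16, d)) (Function('C')(B, d) = Add(Mul(16, d), 4) = Add(4, Mul(16, d)))
Function('u')(s, Q) = Mul(Pow(Add(5, s), -1), Add(4, Q, Mul(16, s))) (Function('u')(s, Q) = Mul(Add(Q, Add(4, Mul(16, s))), Pow(Add(s, 5), -1)) = Mul(Add(4, Q, Mul(16, s)), Pow(Add(5, s), -1)) = Mul(Pow(Add(5, s), -1), Add(4, Q, Mul(16, s))))
Mul(-41, Add(Function('u')(-3, -2), 16)) = Mul(-41, Add(Mul(Pow(Add(5, -3), -1), Add(4, -2, Mul(16, -3))), 16)) = Mul(-41, Add(Mul(Pow(2, -1), Add(4, -2, -48)), 16)) = Mul(-41, Add(Mul(Rational(1, 2), -46), 16)) = Mul(-41, Add(-23, 16)) = Mul(-41, -7) = 287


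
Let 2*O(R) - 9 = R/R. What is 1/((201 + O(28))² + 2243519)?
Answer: 1/2285955 ≈ 4.3745e-7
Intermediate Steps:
O(R) = 5 (O(R) = 9/2 + (R/R)/2 = 9/2 + (½)*1 = 9/2 + ½ = 5)
1/((201 + O(28))² + 2243519) = 1/((201 + 5)² + 2243519) = 1/(206² + 2243519) = 1/(42436 + 2243519) = 1/2285955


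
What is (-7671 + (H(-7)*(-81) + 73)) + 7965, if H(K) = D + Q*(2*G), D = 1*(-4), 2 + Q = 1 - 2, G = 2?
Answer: 1663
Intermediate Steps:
Q = -3 (Q = -2 + (1 - 2) = -2 - 1 = -3)
D = -4
H(K) = -16 (H(K) = -4 - 6*2 = -4 - 3*4 = -4 - 12 = -16)
(-7671 + (H(-7)*(-81) + 73)) + 7965 = (-7671 + (-16*(-81) + 73)) + 7965 = (-7671 + (1296 + 73)) + 7965 = (-7671 + 1369) + 7965 = -6302 + 7965 = 1663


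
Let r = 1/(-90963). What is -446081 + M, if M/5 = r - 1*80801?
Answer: -77326372823/90963 ≈ -8.5009e+5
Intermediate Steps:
r = -1/90963 ≈ -1.0993e-5
M = -36749506820/90963 (M = 5*(-1/90963 - 1*80801) = 5*(-1/90963 - 80801) = 5*(-7349901364/90963) = -36749506820/90963 ≈ -4.0401e+5)
-446081 + M = -446081 - 36749506820/90963 = -77326372823/90963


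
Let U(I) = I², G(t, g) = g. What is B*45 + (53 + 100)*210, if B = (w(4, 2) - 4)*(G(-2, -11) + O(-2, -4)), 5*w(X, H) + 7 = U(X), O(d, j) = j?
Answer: 33615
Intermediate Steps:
w(X, H) = -7/5 + X²/5
B = 33 (B = ((-7/5 + (⅕)*4²) - 4)*(-11 - 4) = ((-7/5 + (⅕)*16) - 4)*(-15) = ((-7/5 + 16/5) - 4)*(-15) = (9/5 - 4)*(-15) = -11/5*(-15) = 33)
B*45 + (53 + 100)*210 = 33*45 + (53 + 100)*210 = 1485 + 153*210 = 1485 + 32130 = 33615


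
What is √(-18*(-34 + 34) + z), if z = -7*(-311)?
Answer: √2177 ≈ 46.658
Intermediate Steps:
z = 2177
√(-18*(-34 + 34) + z) = √(-18*(-34 + 34) + 2177) = √(-18*0 + 2177) = √(0 + 2177) = √2177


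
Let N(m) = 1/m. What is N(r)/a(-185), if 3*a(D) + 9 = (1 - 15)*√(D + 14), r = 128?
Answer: I/(128*(-3*I + 14*√19)) ≈ -6.2785e-6 + 0.00012771*I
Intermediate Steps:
a(D) = -3 - 14*√(14 + D)/3 (a(D) = -3 + ((1 - 15)*√(D + 14))/3 = -3 + (-14*√(14 + D))/3 = -3 - 14*√(14 + D)/3)
N(r)/a(-185) = 1/(128*(-3 - 14*√(14 - 185)/3)) = 1/(128*(-3 - 14*I*√19))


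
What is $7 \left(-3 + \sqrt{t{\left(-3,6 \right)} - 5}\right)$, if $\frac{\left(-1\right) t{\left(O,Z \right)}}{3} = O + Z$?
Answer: $-21 + 7 i \sqrt{14} \approx -21.0 + 26.192 i$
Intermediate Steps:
$t{\left(O,Z \right)} = - 3 O - 3 Z$ ($t{\left(O,Z \right)} = - 3 \left(O + Z\right) = - 3 O - 3 Z$)
$7 \left(-3 + \sqrt{t{\left(-3,6 \right)} - 5}\right) = 7 \left(-3 + \sqrt{\left(\left(-3\right) \left(-3\right) - 18\right) - 5}\right) = 7 \left(-3 + \sqrt{\left(9 - 18\right) - 5}\right) = 7 \left(-3 + \sqrt{-9 - 5}\right) = 7 \left(-3 + \sqrt{-14}\right) = 7 \left(-3 + i \sqrt{14}\right) = -21 + 7 i \sqrt{14}$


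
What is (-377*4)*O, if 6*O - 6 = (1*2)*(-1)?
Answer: -3016/3 ≈ -1005.3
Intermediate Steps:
O = ⅔ (O = 1 + ((1*2)*(-1))/6 = 1 + (2*(-1))/6 = 1 + (⅙)*(-2) = 1 - ⅓ = ⅔ ≈ 0.66667)
(-377*4)*O = -377*4*(⅔) = -1508*⅔ = -3016/3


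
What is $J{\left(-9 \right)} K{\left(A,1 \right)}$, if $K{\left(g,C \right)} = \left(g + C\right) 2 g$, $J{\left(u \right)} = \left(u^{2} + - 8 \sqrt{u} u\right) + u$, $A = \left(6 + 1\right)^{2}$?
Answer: $352800 + 1058400 i \approx 3.528 \cdot 10^{5} + 1.0584 \cdot 10^{6} i$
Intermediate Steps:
$A = 49$ ($A = 7^{2} = 49$)
$J{\left(u \right)} = u + u^{2} - 8 u^{\frac{3}{2}}$ ($J{\left(u \right)} = \left(u^{2} - 8 u^{\frac{3}{2}}\right) + u = u + u^{2} - 8 u^{\frac{3}{2}}$)
$K{\left(g,C \right)} = g \left(2 C + 2 g\right)$ ($K{\left(g,C \right)} = \left(C + g\right) 2 g = \left(2 C + 2 g\right) g = g \left(2 C + 2 g\right)$)
$J{\left(-9 \right)} K{\left(A,1 \right)} = \left(-9 + \left(-9\right)^{2} - 8 \left(-9\right)^{\frac{3}{2}}\right) 2 \cdot 49 \left(1 + 49\right) = \left(-9 + 81 - 8 \left(- 27 i\right)\right) 2 \cdot 49 \cdot 50 = \left(-9 + 81 + 216 i\right) 4900 = \left(72 + 216 i\right) 4900 = 352800 + 1058400 i$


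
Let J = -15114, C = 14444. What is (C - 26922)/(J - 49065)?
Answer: 12478/64179 ≈ 0.19442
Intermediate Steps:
(C - 26922)/(J - 49065) = (14444 - 26922)/(-15114 - 49065) = -12478/(-64179) = -12478*(-1/64179) = 12478/64179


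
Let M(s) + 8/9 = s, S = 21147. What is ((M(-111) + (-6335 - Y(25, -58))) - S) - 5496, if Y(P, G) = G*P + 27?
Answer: -285002/9 ≈ -31667.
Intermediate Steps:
Y(P, G) = 27 + G*P
M(s) = -8/9 + s
((M(-111) + (-6335 - Y(25, -58))) - S) - 5496 = (((-8/9 - 111) + (-6335 - (27 - 58*25))) - 1*21147) - 5496 = ((-1007/9 + (-6335 - (27 - 1450))) - 21147) - 5496 = ((-1007/9 + (-6335 - 1*(-1423))) - 21147) - 5496 = ((-1007/9 + (-6335 + 1423)) - 21147) - 5496 = ((-1007/9 - 4912) - 21147) - 5496 = (-45215/9 - 21147) - 5496 = -235538/9 - 5496 = -285002/9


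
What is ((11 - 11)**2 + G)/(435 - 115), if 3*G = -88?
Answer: -11/120 ≈ -0.091667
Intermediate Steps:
G = -88/3 (G = (1/3)*(-88) = -88/3 ≈ -29.333)
((11 - 11)**2 + G)/(435 - 115) = ((11 - 11)**2 - 88/3)/(435 - 115) = (0**2 - 88/3)/320 = (0 - 88/3)*(1/320) = -88/3*1/320 = -11/120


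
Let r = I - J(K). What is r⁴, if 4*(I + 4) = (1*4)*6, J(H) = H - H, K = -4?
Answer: 16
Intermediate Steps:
J(H) = 0
I = 2 (I = -4 + ((1*4)*6)/4 = -4 + (4*6)/4 = -4 + (¼)*24 = -4 + 6 = 2)
r = 2 (r = 2 - 1*0 = 2 + 0 = 2)
r⁴ = 2⁴ = 16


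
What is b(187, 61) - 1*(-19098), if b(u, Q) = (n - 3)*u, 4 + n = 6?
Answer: 18911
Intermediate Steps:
n = 2 (n = -4 + 6 = 2)
b(u, Q) = -u (b(u, Q) = (2 - 3)*u = -u)
b(187, 61) - 1*(-19098) = -1*187 - 1*(-19098) = -187 + 19098 = 18911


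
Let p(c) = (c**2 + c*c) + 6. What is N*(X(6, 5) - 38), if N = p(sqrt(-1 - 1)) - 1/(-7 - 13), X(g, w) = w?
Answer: -1353/20 ≈ -67.650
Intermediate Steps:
p(c) = 6 + 2*c**2 (p(c) = (c**2 + c**2) + 6 = 2*c**2 + 6 = 6 + 2*c**2)
N = 41/20 (N = (6 + 2*(sqrt(-1 - 1))**2) - 1/(-7 - 13) = (6 + 2*(sqrt(-2))**2) - 1/(-20) = (6 + 2*(I*sqrt(2))**2) - 1*(-1/20) = (6 + 2*(-2)) + 1/20 = (6 - 4) + 1/20 = 2 + 1/20 = 41/20 ≈ 2.0500)
N*(X(6, 5) - 38) = 41*(5 - 38)/20 = (41/20)*(-33) = -1353/20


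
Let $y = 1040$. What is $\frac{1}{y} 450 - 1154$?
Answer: $- \frac{119971}{104} \approx -1153.6$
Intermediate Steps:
$\frac{1}{y} 450 - 1154 = \frac{1}{1040} \cdot 450 - 1154 = \frac{45}{104} - 1154 = - \frac{119971}{104}$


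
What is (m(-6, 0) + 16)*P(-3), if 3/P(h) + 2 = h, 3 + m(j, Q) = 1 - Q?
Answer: -42/5 ≈ -8.4000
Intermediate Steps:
m(j, Q) = -2 - Q (m(j, Q) = -3 + (1 - Q) = -2 - Q)
P(h) = 3/(-2 + h)
(m(-6, 0) + 16)*P(-3) = ((-2 - 1*0) + 16)*(3/(-2 - 3)) = ((-2 + 0) + 16)*(3/(-5)) = (-2 + 16)*(3*(-1/5)) = 14*(-3/5) = -42/5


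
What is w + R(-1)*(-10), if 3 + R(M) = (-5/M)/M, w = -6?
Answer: 74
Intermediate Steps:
R(M) = -3 - 5/M² (R(M) = -3 + (-5/M)/M = -3 - 5/M²)
w + R(-1)*(-10) = -6 + (-3 - 5/(-1)²)*(-10) = -6 + (-3 - 5*1)*(-10) = -6 + (-3 - 5)*(-10) = -6 - 8*(-10) = -6 + 80 = 74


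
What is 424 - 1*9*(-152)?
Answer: 1792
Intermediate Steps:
424 - 1*9*(-152) = 424 - 9*(-152) = 424 + 1368 = 1792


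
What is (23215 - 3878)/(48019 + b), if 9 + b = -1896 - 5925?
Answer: 19337/40189 ≈ 0.48115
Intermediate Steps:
b = -7830 (b = -9 + (-1896 - 5925) = -9 - 7821 = -7830)
(23215 - 3878)/(48019 + b) = (23215 - 3878)/(48019 - 7830) = 19337/40189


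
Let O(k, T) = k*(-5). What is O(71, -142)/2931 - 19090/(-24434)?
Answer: 23639360/35808027 ≈ 0.66017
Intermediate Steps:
O(k, T) = -5*k
O(71, -142)/2931 - 19090/(-24434) = -5*71/2931 - 19090/(-24434) = -355*1/2931 - 19090*(-1/24434) = -355/2931 + 9545/12217 = 23639360/35808027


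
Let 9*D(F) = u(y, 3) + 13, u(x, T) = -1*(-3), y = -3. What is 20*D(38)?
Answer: 320/9 ≈ 35.556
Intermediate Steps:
u(x, T) = 3
D(F) = 16/9 (D(F) = (3 + 13)/9 = (⅑)*16 = 16/9)
20*D(38) = 20*(16/9) = 320/9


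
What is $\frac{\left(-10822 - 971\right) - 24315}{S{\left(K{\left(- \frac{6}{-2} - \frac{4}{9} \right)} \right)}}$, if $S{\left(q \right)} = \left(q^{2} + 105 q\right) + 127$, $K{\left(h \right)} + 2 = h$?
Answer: $- \frac{2924748}{15037} \approx -194.5$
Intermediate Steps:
$K{\left(h \right)} = -2 + h$
$S{\left(q \right)} = 127 + q^{2} + 105 q$
$\frac{\left(-10822 - 971\right) - 24315}{S{\left(K{\left(- \frac{6}{-2} - \frac{4}{9} \right)} \right)}} = \frac{\left(-10822 - 971\right) - 24315}{127 + \left(-2 - \left(-3 + \frac{4}{9}\right)\right)^{2} + 105 \left(-2 - \left(-3 + \frac{4}{9}\right)\right)} = \frac{-11793 - 24315}{127 + \left(-2 - - \frac{23}{9}\right)^{2} + 105 \left(-2 - - \frac{23}{9}\right)} = - \frac{36108}{127 + \left(-2 + \left(3 - \frac{4}{9}\right)\right)^{2} + 105 \left(-2 + \left(3 - \frac{4}{9}\right)\right)} = - \frac{36108}{127 + \left(-2 + \frac{23}{9}\right)^{2} + 105 \left(-2 + \frac{23}{9}\right)} = - \frac{36108}{127 + \left(\frac{5}{9}\right)^{2} + 105 \cdot \frac{5}{9}} = - \frac{36108}{127 + \frac{25}{81} + \frac{175}{3}} = - \frac{36108}{\frac{15037}{81}} = \left(-36108\right) \frac{81}{15037} = - \frac{2924748}{15037}$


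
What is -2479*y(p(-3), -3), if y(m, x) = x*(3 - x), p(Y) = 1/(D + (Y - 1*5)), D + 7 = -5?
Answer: 44622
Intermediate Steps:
D = -12 (D = -7 - 5 = -12)
p(Y) = 1/(-17 + Y) (p(Y) = 1/(-12 + (Y - 1*5)) = 1/(-12 + (Y - 5)) = 1/(-12 + (-5 + Y)) = 1/(-17 + Y))
-2479*y(p(-3), -3) = -(-7437)*(3 - 1*(-3)) = -(-7437)*(3 + 3) = -(-7437)*6 = -2479*(-18) = 44622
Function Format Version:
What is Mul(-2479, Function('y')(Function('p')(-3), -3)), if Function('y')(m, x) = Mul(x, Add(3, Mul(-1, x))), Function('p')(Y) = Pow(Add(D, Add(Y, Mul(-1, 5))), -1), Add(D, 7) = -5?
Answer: 44622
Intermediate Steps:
D = -12 (D = Add(-7, -5) = -12)
Function('p')(Y) = Pow(Add(-17, Y), -1) (Function('p')(Y) = Pow(Add(-12, Add(Y, Mul(-1, 5))), -1) = Pow(Add(-12, Add(Y, -5)), -1) = Pow(Add(-12, Add(-5, Y)), -1) = Pow(Add(-17, Y), -1))
Mul(-2479, Function('y')(Function('p')(-3), -3)) = Mul(-2479, Mul(-3, Add(3, Mul(-1, -3)))) = Mul(-2479, Mul(-3, Add(3, 3))) = Mul(-2479, Mul(-3, 6)) = Mul(-2479, -18) = 44622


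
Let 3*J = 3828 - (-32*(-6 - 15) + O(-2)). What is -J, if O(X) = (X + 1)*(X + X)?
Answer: -3152/3 ≈ -1050.7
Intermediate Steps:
O(X) = 2*X*(1 + X) (O(X) = (1 + X)*(2*X) = 2*X*(1 + X))
J = 3152/3 (J = (3828 - (-32*(-6 - 15) + 2*(-2)*(1 - 2)))/3 = (3828 - (-32*(-21) + 2*(-2)*(-1)))/3 = (3828 - (672 + 4))/3 = (3828 - 1*676)/3 = (3828 - 676)/3 = (⅓)*3152 = 3152/3 ≈ 1050.7)
-J = -1*3152/3 = -3152/3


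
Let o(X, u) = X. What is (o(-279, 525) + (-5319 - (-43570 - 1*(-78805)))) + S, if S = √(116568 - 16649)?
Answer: -40833 + √99919 ≈ -40517.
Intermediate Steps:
S = √99919 ≈ 316.10
(o(-279, 525) + (-5319 - (-43570 - 1*(-78805)))) + S = (-279 + (-5319 - (-43570 - 1*(-78805)))) + √99919 = (-279 + (-5319 - (-43570 + 78805))) + √99919 = (-279 + (-5319 - 1*35235)) + √99919 = (-279 + (-5319 - 35235)) + √99919 = (-279 - 40554) + √99919 = -40833 + √99919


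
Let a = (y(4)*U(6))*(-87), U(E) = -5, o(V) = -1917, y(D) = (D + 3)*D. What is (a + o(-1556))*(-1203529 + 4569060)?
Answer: 34540444653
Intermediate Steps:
y(D) = D*(3 + D) (y(D) = (3 + D)*D = D*(3 + D))
a = 12180 (a = ((4*(3 + 4))*(-5))*(-87) = ((4*7)*(-5))*(-87) = (28*(-5))*(-87) = -140*(-87) = 12180)
(a + o(-1556))*(-1203529 + 4569060) = (12180 - 1917)*(-1203529 + 4569060) = 10263*3365531 = 34540444653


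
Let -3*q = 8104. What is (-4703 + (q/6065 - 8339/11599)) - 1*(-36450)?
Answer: 6699761950934/211043805 ≈ 31746.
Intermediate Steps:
q = -8104/3 (q = -⅓*8104 = -8104/3 ≈ -2701.3)
(-4703 + (q/6065 - 8339/11599)) - 1*(-36450) = (-4703 + (-8104/3/6065 - 8339/11599)) - 1*(-36450) = (-4703 + (-8104/3*1/6065 - 8339*1/11599)) + 36450 = (-4703 + (-8104/18195 - 8339/11599)) + 36450 = (-4703 - 245726401/211043805) + 36450 = -992784741316/211043805 + 36450 = 6699761950934/211043805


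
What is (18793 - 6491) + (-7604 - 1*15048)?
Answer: -10350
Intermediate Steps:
(18793 - 6491) + (-7604 - 1*15048) = 12302 + (-7604 - 15048) = 12302 - 22652 = -10350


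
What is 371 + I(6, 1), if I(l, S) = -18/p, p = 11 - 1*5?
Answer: 368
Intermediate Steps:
p = 6 (p = 11 - 5 = 6)
I(l, S) = -3 (I(l, S) = -18/6 = -18*⅙ = -3)
371 + I(6, 1) = 371 - 3 = 368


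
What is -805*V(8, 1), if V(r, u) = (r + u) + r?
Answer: -13685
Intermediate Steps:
V(r, u) = u + 2*r
-805*V(8, 1) = -805*(1 + 2*8) = -805*(1 + 16) = -805*17 = -13685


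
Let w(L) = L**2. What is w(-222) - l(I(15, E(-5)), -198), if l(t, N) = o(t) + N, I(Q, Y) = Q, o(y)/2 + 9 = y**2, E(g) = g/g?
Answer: 49050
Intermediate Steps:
E(g) = 1
o(y) = -18 + 2*y**2
l(t, N) = -18 + N + 2*t**2 (l(t, N) = (-18 + 2*t**2) + N = -18 + N + 2*t**2)
w(-222) - l(I(15, E(-5)), -198) = (-222)**2 - (-18 - 198 + 2*15**2) = 49284 - (-18 - 198 + 2*225) = 49284 - (-18 - 198 + 450) = 49284 - 1*234 = 49284 - 234 = 49050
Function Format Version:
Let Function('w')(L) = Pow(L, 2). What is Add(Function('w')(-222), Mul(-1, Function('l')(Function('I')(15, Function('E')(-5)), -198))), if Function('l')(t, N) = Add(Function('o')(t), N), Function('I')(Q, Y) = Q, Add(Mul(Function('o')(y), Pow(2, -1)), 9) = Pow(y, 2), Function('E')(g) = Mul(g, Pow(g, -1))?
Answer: 49050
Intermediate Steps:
Function('E')(g) = 1
Function('o')(y) = Add(-18, Mul(2, Pow(y, 2)))
Function('l')(t, N) = Add(-18, N, Mul(2, Pow(t, 2))) (Function('l')(t, N) = Add(Add(-18, Mul(2, Pow(t, 2))), N) = Add(-18, N, Mul(2, Pow(t, 2))))
Add(Function('w')(-222), Mul(-1, Function('l')(Function('I')(15, Function('E')(-5)), -198))) = Add(Pow(-222, 2), Mul(-1, Add(-18, -198, Mul(2, Pow(15, 2))))) = Add(49284, Mul(-1, Add(-18, -198, Mul(2, 225)))) = Add(49284, Mul(-1, Add(-18, -198, 450))) = Add(49284, Mul(-1, 234)) = Add(49284, -234) = 49050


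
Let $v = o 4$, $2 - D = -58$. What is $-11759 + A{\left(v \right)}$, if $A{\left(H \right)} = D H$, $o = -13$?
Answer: $-14879$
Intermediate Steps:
$D = 60$ ($D = 2 - -58 = 2 + 58 = 60$)
$v = -52$ ($v = \left(-13\right) 4 = -52$)
$A{\left(H \right)} = 60 H$
$-11759 + A{\left(v \right)} = -11759 + 60 \left(-52\right) = -11759 - 3120 = -14879$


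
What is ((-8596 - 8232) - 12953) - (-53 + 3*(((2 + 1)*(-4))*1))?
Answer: -29692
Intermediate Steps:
((-8596 - 8232) - 12953) - (-53 + 3*(((2 + 1)*(-4))*1)) = (-16828 - 12953) - (-53 + 3*((3*(-4))*1)) = -29781 - (-53 + 3*(-12*1)) = -29781 - (-53 + 3*(-12)) = -29781 - (-53 - 36) = -29781 - 1*(-89) = -29781 + 89 = -29692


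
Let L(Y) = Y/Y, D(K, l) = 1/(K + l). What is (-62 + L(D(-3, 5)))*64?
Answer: -3904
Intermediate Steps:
L(Y) = 1
(-62 + L(D(-3, 5)))*64 = (-62 + 1)*64 = -61*64 = -3904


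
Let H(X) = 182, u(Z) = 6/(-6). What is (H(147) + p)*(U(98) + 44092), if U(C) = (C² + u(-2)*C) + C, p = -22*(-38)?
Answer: 54662528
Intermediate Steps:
u(Z) = -1 (u(Z) = 6*(-⅙) = -1)
p = 836
U(C) = C² (U(C) = (C² - C) + C = C²)
(H(147) + p)*(U(98) + 44092) = (182 + 836)*(98² + 44092) = 1018*(9604 + 44092) = 1018*53696 = 54662528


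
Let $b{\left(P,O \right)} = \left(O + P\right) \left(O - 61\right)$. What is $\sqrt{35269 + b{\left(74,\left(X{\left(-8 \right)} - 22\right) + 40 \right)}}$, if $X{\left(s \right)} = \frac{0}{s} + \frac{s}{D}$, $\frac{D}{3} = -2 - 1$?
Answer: $\frac{\sqrt{2539945}}{9} \approx 177.08$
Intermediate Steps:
$D = -9$ ($D = 3 \left(-2 - 1\right) = 3 \left(-3\right) = -9$)
$X{\left(s \right)} = - \frac{s}{9}$ ($X{\left(s \right)} = \frac{0}{s} + \frac{s}{-9} = 0 + s \left(- \frac{1}{9}\right) = 0 - \frac{s}{9} = - \frac{s}{9}$)
$b{\left(P,O \right)} = \left(-61 + O\right) \left(O + P\right)$ ($b{\left(P,O \right)} = \left(O + P\right) \left(-61 + O\right) = \left(-61 + O\right) \left(O + P\right)$)
$\sqrt{35269 + b{\left(74,\left(X{\left(-8 \right)} - 22\right) + 40 \right)}} = \sqrt{35269 - \left(4514 - \left(\left(\left(- \frac{1}{9}\right) \left(-8\right) - 22\right) + 40\right)^{2} + 61 \left(\left(\left(- \frac{1}{9}\right) \left(-8\right) - 22\right) + 40\right) - \left(\left(\left(- \frac{1}{9}\right) \left(-8\right) - 22\right) + 40\right) 74\right)} = \sqrt{35269 - \left(4514 - \left(\left(\frac{8}{9} - 22\right) + 40\right)^{2} + 61 \left(\left(\frac{8}{9} - 22\right) + 40\right) - \left(\left(\frac{8}{9} - 22\right) + 40\right) 74\right)} = \sqrt{35269 - \left(4514 - \left(- \frac{190}{9} + 40\right)^{2} + 61 \left(- \frac{190}{9} + 40\right) - \left(- \frac{190}{9} + 40\right) 74\right)} = \sqrt{35269 + \left(\left(\frac{170}{9}\right)^{2} - \frac{10370}{9} - 4514 + \frac{170}{9} \cdot 74\right)} = \sqrt{35269 + \left(\frac{28900}{81} - \frac{10370}{9} - 4514 + \frac{12580}{9}\right)} = \sqrt{35269 - \frac{316844}{81}} = \sqrt{\frac{2539945}{81}} = \frac{\sqrt{2539945}}{9}$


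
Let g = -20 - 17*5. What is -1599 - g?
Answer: -1494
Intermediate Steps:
g = -105 (g = -20 - 85 = -105)
-1599 - g = -1599 - 1*(-105) = -1599 + 105 = -1494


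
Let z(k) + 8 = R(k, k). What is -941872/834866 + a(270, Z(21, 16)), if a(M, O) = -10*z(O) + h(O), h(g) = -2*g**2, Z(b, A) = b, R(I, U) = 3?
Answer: -347775192/417433 ≈ -833.13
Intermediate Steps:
z(k) = -5 (z(k) = -8 + 3 = -5)
a(M, O) = 50 - 2*O**2 (a(M, O) = -10*(-5) - 2*O**2 = 50 - 2*O**2)
-941872/834866 + a(270, Z(21, 16)) = -941872/834866 + (50 - 2*21**2) = -941872*1/834866 + (50 - 2*441) = -470936/417433 + (50 - 882) = -470936/417433 - 832 = -347775192/417433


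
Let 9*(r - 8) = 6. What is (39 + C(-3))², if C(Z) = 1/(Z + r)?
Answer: 443556/289 ≈ 1534.8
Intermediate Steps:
r = 26/3 (r = 8 + (⅑)*6 = 8 + ⅔ = 26/3 ≈ 8.6667)
C(Z) = 1/(26/3 + Z) (C(Z) = 1/(Z + 26/3) = 1/(26/3 + Z))
(39 + C(-3))² = (39 + 3/(26 + 3*(-3)))² = (39 + 3/(26 - 9))² = (39 + 3/17)² = (666/17)² = 443556/289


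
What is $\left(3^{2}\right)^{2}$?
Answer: $81$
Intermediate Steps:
$\left(3^{2}\right)^{2} = 9^{2} = 81$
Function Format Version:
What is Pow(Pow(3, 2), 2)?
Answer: 81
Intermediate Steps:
Pow(Pow(3, 2), 2) = Pow(9, 2) = 81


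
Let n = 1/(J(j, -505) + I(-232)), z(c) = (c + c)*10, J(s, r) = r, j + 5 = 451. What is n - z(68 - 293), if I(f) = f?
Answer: 3316499/737 ≈ 4500.0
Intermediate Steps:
j = 446 (j = -5 + 451 = 446)
z(c) = 20*c (z(c) = (2*c)*10 = 20*c)
n = -1/737 (n = 1/(-505 - 232) = 1/(-737) = -1/737 ≈ -0.0013569)
n - z(68 - 293) = -1/737 - 20*(68 - 293) = -1/737 - 20*(-225) = -1/737 - 1*(-4500) = -1/737 + 4500 = 3316499/737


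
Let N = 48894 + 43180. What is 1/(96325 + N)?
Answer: 1/188399 ≈ 5.3079e-6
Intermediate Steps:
N = 92074
1/(96325 + N) = 1/(96325 + 92074) = 1/188399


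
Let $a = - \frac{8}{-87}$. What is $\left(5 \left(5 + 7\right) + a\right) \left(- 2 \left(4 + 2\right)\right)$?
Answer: $- \frac{20912}{29} \approx -721.1$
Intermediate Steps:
$a = \frac{8}{87}$ ($a = \left(-8\right) \left(- \frac{1}{87}\right) = \frac{8}{87} \approx 0.091954$)
$\left(5 \left(5 + 7\right) + a\right) \left(- 2 \left(4 + 2\right)\right) = \left(5 \left(5 + 7\right) + \frac{8}{87}\right) \left(- 2 \left(4 + 2\right)\right) = \left(5 \cdot 12 + \frac{8}{87}\right) \left(\left(-2\right) 6\right) = \left(60 + \frac{8}{87}\right) \left(-12\right) = \frac{5228}{87} \left(-12\right) = - \frac{20912}{29}$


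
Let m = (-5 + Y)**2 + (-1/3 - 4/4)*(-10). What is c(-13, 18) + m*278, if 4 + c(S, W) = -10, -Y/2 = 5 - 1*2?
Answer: 111992/3 ≈ 37331.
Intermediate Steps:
Y = -6 (Y = -2*(5 - 1*2) = -2*(5 - 2) = -2*3 = -6)
c(S, W) = -14 (c(S, W) = -4 - 10 = -14)
m = 403/3 (m = (-5 - 6)**2 + (-1/3 - 4/4)*(-10) = (-11)**2 + (-1*1/3 - 4*1/4)*(-10) = 121 + (-1/3 - 1)*(-10) = 121 - 4/3*(-10) = 121 + 40/3 = 403/3 ≈ 134.33)
c(-13, 18) + m*278 = -14 + (403/3)*278 = -14 + 112034/3 = 111992/3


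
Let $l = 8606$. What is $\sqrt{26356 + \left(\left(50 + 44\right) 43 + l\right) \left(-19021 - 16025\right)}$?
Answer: $2 i \sqrt{110808863} \approx 21053.0 i$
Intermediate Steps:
$\sqrt{26356 + \left(\left(50 + 44\right) 43 + l\right) \left(-19021 - 16025\right)} = \sqrt{26356 + \left(\left(50 + 44\right) 43 + 8606\right) \left(-19021 - 16025\right)} = \sqrt{26356 + \left(94 \cdot 43 + 8606\right) \left(-35046\right)} = \sqrt{26356 + \left(4042 + 8606\right) \left(-35046\right)} = \sqrt{26356 + 12648 \left(-35046\right)} = \sqrt{26356 - 443261808} = \sqrt{-443235452} = 2 i \sqrt{110808863}$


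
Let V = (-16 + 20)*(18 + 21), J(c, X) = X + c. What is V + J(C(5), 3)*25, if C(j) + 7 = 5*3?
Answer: 431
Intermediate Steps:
C(j) = 8 (C(j) = -7 + 5*3 = -7 + 15 = 8)
V = 156 (V = 4*39 = 156)
V + J(C(5), 3)*25 = 156 + (3 + 8)*25 = 156 + 11*25 = 156 + 275 = 431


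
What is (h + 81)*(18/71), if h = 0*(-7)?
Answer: 1458/71 ≈ 20.535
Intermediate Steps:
h = 0
(h + 81)*(18/71) = (0 + 81)*(18/71) = 81*(18*(1/71)) = 81*(18/71) = 1458/71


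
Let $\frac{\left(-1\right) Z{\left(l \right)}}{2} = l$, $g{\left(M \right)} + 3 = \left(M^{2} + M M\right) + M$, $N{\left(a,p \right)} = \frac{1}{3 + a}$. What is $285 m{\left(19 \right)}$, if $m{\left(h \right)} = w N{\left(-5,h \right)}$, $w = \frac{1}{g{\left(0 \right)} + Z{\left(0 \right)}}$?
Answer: $\frac{95}{2} \approx 47.5$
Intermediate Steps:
$g{\left(M \right)} = -3 + M + 2 M^{2}$ ($g{\left(M \right)} = -3 + \left(\left(M^{2} + M M\right) + M\right) = -3 + \left(\left(M^{2} + M^{2}\right) + M\right) = -3 + \left(2 M^{2} + M\right) = -3 + \left(M + 2 M^{2}\right) = -3 + M + 2 M^{2}$)
$Z{\left(l \right)} = - 2 l$
$w = - \frac{1}{3}$ ($w = \frac{1}{\left(-3 + 0 + 2 \cdot 0^{2}\right) - 0} = \frac{1}{\left(-3 + 0 + 2 \cdot 0\right) + 0} = \frac{1}{\left(-3 + 0 + 0\right) + 0} = \frac{1}{-3 + 0} = \frac{1}{-3} = - \frac{1}{3} \approx -0.33333$)
$m{\left(h \right)} = \frac{1}{6}$ ($m{\left(h \right)} = - \frac{1}{3 \left(3 - 5\right)} = - \frac{1}{3 \left(-2\right)} = \left(- \frac{1}{3}\right) \left(- \frac{1}{2}\right) = \frac{1}{6}$)
$285 m{\left(19 \right)} = 285 \cdot \frac{1}{6} = \frac{95}{2}$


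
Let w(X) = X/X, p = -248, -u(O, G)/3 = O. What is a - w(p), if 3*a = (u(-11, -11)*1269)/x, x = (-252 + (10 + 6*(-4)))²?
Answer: -56797/70756 ≈ -0.80272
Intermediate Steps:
u(O, G) = -3*O
x = 70756 (x = (-252 + (10 - 24))² = (-252 - 14)² = (-266)² = 70756)
w(X) = 1
a = 13959/70756 (a = ((-3*(-11)*1269)/70756)/3 = ((33*1269)*(1/70756))/3 = (41877*(1/70756))/3 = (⅓)*(41877/70756) = 13959/70756 ≈ 0.19728)
a - w(p) = 13959/70756 - 1*1 = 13959/70756 - 1 = -56797/70756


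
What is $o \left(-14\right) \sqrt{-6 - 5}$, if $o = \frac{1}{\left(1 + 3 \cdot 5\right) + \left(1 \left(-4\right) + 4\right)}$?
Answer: $- \frac{7 i \sqrt{11}}{8} \approx - 2.902 i$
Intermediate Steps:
$o = \frac{1}{16}$ ($o = \frac{1}{\left(1 + 15\right) + \left(-4 + 4\right)} = \frac{1}{16 + 0} = \frac{1}{16} \approx 0.0625$)
$o \left(-14\right) \sqrt{-6 - 5} = \frac{1}{16} \left(-14\right) \sqrt{-6 - 5} = - \frac{7 \sqrt{-11}}{8} = - \frac{7 i \sqrt{11}}{8}$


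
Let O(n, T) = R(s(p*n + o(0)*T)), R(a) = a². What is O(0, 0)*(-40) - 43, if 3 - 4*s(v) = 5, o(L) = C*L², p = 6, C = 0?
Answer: -53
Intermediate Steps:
o(L) = 0 (o(L) = 0*L² = 0)
s(v) = -½ (s(v) = ¾ - ¼*5 = ¾ - 5/4 = -½)
O(n, T) = ¼ (O(n, T) = (-½)² = ¼)
O(0, 0)*(-40) - 43 = (¼)*(-40) - 43 = -10 - 43 = -53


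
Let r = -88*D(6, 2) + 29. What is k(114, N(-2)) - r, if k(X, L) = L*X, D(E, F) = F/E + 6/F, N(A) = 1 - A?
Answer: 1819/3 ≈ 606.33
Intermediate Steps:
D(E, F) = 6/F + F/E
r = -793/3 (r = -88*(6/2 + 2/6) + 29 = -88*(6*(½) + 2*(⅙)) + 29 = -88*(3 + ⅓) + 29 = -88*10/3 + 29 = -880/3 + 29 = -793/3 ≈ -264.33)
k(114, N(-2)) - r = (1 - 1*(-2))*114 - 1*(-793/3) = (1 + 2)*114 + 793/3 = 3*114 + 793/3 = 342 + 793/3 = 1819/3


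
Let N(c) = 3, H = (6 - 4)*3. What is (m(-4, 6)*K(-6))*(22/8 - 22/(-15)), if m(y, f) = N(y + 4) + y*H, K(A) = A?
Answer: 5313/10 ≈ 531.30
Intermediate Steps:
H = 6 (H = 2*3 = 6)
m(y, f) = 3 + 6*y (m(y, f) = 3 + y*6 = 3 + 6*y)
(m(-4, 6)*K(-6))*(22/8 - 22/(-15)) = ((3 + 6*(-4))*(-6))*(22/8 - 22/(-15)) = ((3 - 24)*(-6))*(22*(⅛) - 22*(-1/15)) = (-21*(-6))*(11/4 + 22/15) = 126*(253/60) = 5313/10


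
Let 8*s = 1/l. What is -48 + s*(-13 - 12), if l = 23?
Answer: -8857/184 ≈ -48.136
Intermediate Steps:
s = 1/184 (s = (⅛)/23 = (⅛)*(1/23) = 1/184 ≈ 0.0054348)
-48 + s*(-13 - 12) = -48 + (-13 - 12)/184 = -48 + (1/184)*(-25) = -48 - 25/184 = -8857/184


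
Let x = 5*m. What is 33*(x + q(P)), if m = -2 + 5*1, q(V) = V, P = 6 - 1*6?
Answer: 495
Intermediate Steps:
P = 0 (P = 6 - 6 = 0)
m = 3 (m = -2 + 5 = 3)
x = 15 (x = 5*3 = 15)
33*(x + q(P)) = 33*(15 + 0) = 33*15 = 495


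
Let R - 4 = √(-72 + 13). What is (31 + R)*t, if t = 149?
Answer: 5215 + 149*I*√59 ≈ 5215.0 + 1144.5*I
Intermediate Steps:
R = 4 + I*√59 (R = 4 + √(-72 + 13) = 4 + √(-59) = 4 + I*√59 ≈ 4.0 + 7.6811*I)
(31 + R)*t = (31 + (4 + I*√59))*149 = (35 + I*√59)*149 = 5215 + 149*I*√59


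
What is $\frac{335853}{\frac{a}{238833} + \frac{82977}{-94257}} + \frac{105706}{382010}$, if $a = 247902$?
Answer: $\frac{53485764421474210942}{25105506003995} \approx 2.1304 \cdot 10^{6}$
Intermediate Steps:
$\frac{335853}{\frac{a}{238833} + \frac{82977}{-94257}} + \frac{105706}{382010} = \frac{335853}{\frac{247902}{238833} + \frac{82977}{-94257}} + \frac{105706}{382010} = \frac{335853}{247902 \cdot \frac{1}{238833} + 82977 \left(- \frac{1}{94257}\right)} + 105706 \cdot \frac{1}{382010} = \frac{335853}{\frac{82634}{79611} - \frac{27659}{31419}} + \frac{52853}{191005} = \frac{335853}{\frac{131438999}{833766003}} + \frac{52853}{191005} = 335853 \cdot \frac{833766003}{131438999} + \frac{52853}{191005} = \frac{280022813405559}{131438999} + \frac{52853}{191005} = \frac{53485764421474210942}{25105506003995}$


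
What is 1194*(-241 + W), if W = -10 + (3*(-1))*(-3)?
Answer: -288948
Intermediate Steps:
W = -1 (W = -10 - 3*(-3) = -10 + 9 = -1)
1194*(-241 + W) = 1194*(-241 - 1) = 1194*(-242) = -288948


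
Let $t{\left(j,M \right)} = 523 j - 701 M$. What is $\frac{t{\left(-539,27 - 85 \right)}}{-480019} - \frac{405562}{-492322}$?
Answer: $\frac{156722366318}{118161957059} \approx 1.3263$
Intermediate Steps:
$t{\left(j,M \right)} = - 701 M + 523 j$
$\frac{t{\left(-539,27 - 85 \right)}}{-480019} - \frac{405562}{-492322} = \frac{- 701 \left(27 - 85\right) + 523 \left(-539\right)}{-480019} - \frac{405562}{-492322} = \left(- 701 \left(27 - 85\right) - 281897\right) \left(- \frac{1}{480019}\right) - - \frac{202781}{246161} = \left(\left(-701\right) \left(-58\right) - 281897\right) \left(- \frac{1}{480019}\right) + \frac{202781}{246161} = \left(40658 - 281897\right) \left(- \frac{1}{480019}\right) + \frac{202781}{246161} = \left(-241239\right) \left(- \frac{1}{480019}\right) + \frac{202781}{246161} = \frac{241239}{480019} + \frac{202781}{246161} = \frac{156722366318}{118161957059}$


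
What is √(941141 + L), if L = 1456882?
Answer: 3*√266447 ≈ 1548.6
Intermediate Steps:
√(941141 + L) = √(941141 + 1456882) = √2398023 = 3*√266447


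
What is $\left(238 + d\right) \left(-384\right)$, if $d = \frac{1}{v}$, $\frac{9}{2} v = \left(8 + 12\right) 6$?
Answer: $- \frac{457032}{5} \approx -91406.0$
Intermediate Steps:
$v = \frac{80}{3}$ ($v = \frac{2 \left(8 + 12\right) 6}{9} = \frac{2 \cdot 20 \cdot 6}{9} = \frac{2}{9} \cdot 120 = \frac{80}{3} \approx 26.667$)
$d = \frac{3}{80}$ ($d = \frac{1}{\frac{80}{3}} = \frac{3}{80} \approx 0.0375$)
$\left(238 + d\right) \left(-384\right) = \left(238 + \frac{3}{80}\right) \left(-384\right) = \frac{19043}{80} \left(-384\right) = - \frac{457032}{5}$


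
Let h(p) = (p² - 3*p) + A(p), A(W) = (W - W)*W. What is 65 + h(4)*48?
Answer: 257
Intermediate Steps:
A(W) = 0 (A(W) = 0*W = 0)
h(p) = p² - 3*p (h(p) = (p² - 3*p) + 0 = p² - 3*p)
65 + h(4)*48 = 65 + (4*(-3 + 4))*48 = 65 + (4*1)*48 = 65 + 4*48 = 65 + 192 = 257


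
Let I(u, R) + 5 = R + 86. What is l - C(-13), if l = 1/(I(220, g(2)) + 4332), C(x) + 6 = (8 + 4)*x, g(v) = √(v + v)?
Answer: 715231/4415 ≈ 162.00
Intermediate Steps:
g(v) = √2*√v (g(v) = √(2*v) = √2*√v)
I(u, R) = 81 + R (I(u, R) = -5 + (R + 86) = -5 + (86 + R) = 81 + R)
C(x) = -6 + 12*x (C(x) = -6 + (8 + 4)*x = -6 + 12*x)
l = 1/4415 (l = 1/((81 + √2*√2) + 4332) = 1/((81 + 2) + 4332) = 1/(83 + 4332) = 1/4415 ≈ 0.00022650)
l - C(-13) = 1/4415 - (-6 + 12*(-13)) = 1/4415 - (-6 - 156) = 1/4415 - 1*(-162) = 1/4415 + 162 = 715231/4415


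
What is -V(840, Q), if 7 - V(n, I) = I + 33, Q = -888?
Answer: -862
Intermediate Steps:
V(n, I) = -26 - I (V(n, I) = 7 - (I + 33) = 7 - (33 + I) = 7 + (-33 - I) = -26 - I)
-V(840, Q) = -(-26 - 1*(-888)) = -(-26 + 888) = -1*862 = -862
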